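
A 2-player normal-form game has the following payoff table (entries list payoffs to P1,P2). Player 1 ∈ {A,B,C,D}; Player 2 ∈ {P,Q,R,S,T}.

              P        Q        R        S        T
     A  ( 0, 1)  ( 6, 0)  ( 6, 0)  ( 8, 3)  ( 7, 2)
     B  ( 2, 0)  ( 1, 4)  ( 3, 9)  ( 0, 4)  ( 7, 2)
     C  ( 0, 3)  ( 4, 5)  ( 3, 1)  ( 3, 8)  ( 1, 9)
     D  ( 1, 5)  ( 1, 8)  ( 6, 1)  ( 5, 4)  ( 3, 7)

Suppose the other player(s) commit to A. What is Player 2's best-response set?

P2 best: {S}

u_2(P vs A) = 1
u_2(Q vs A) = 0
u_2(R vs A) = 0
u_2(S vs A) = 3
u_2(T vs A) = 2
max payoff 3 at {S}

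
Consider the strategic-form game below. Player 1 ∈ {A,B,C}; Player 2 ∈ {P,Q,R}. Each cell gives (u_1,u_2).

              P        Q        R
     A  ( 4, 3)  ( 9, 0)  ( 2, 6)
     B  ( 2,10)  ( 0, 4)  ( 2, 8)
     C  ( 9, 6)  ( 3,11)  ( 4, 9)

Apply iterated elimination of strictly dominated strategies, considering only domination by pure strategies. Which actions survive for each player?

P1 drop B (C beats it: P:9>2 Q:3>0 R:4>2)
P2 drop P (R beats it: A:6>3 C:9>6)
P1→{A,C} P2→{Q,R}

Survivors P1:{A,C} P2:{Q,R}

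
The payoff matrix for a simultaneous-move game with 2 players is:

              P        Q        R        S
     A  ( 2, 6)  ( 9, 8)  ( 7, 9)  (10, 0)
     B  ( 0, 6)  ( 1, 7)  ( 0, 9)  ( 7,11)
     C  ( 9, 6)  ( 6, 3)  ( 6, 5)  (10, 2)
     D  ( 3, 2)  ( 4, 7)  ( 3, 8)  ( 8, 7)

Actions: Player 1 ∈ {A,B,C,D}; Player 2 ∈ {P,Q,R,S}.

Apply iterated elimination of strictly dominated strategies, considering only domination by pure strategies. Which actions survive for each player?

P1 drop B (A beats it: P:2>0 Q:9>1 R:7>0 S:10>7)
P1 drop D (C beats it: P:9>3 Q:6>4 R:6>3 S:10>8)
P2 drop Q (R beats it: A:9>8 C:5>3)
P2 drop S (P beats it: A:6>0 C:6>2)
P1→{A,C} P2→{P,R}

Survivors P1:{A,C} P2:{P,R}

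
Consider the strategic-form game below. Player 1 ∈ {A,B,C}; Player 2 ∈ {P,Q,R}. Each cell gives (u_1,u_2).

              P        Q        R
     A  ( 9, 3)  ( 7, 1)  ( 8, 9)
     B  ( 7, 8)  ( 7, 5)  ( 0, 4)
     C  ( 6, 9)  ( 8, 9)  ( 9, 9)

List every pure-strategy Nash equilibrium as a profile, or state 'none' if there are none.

NE set: (C,Q), (C,R)

(A,P): not NE [P2→R gives 9>3]
(A,Q): not NE [P1→C gives 8>7; P2→R gives 9>1]
(A,R): not NE [P1→C gives 9>8]
(B,P): not NE [P1→A gives 9>7]
(B,Q): not NE [P1→C gives 8>7; P2→P gives 8>5]
(B,R): not NE [P1→C gives 9>0; P2→P gives 8>4]
(C,P): not NE [P1→A gives 9>6]
(C,Q): NE
(C,R): NE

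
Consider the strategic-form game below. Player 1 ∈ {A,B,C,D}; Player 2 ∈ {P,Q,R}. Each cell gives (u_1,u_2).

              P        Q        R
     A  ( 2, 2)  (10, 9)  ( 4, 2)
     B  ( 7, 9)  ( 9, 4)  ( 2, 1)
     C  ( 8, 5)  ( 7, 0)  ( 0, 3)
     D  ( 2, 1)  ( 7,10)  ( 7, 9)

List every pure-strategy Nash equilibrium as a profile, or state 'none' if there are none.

NE set: (A,Q), (C,P)

(A,P): not NE [P1→C gives 8>2; P2→Q gives 9>2]
(A,Q): NE
(A,R): not NE [P1→D gives 7>4; P2→Q gives 9>2]
(B,P): not NE [P1→C gives 8>7]
(B,Q): not NE [P1→A gives 10>9; P2→P gives 9>4]
(B,R): not NE [P1→D gives 7>2; P2→P gives 9>1]
(C,P): NE
(C,Q): not NE [P1→A gives 10>7; P2→P gives 5>0]
(C,R): not NE [P1→D gives 7>0; P2→P gives 5>3]
(D,P): not NE [P1→C gives 8>2; P2→Q gives 10>1]
(D,Q): not NE [P1→A gives 10>7]
(D,R): not NE [P2→Q gives 10>9]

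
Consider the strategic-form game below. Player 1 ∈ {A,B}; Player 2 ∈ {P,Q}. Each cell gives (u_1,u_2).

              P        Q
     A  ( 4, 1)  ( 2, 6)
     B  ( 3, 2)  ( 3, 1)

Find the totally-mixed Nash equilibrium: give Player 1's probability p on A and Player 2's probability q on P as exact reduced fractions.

P1 indiff ⇒ q·4+(1-q)·2 = q·3+(1-q)·3 ⇒ q(1) = (1-q)(1) ⇒ q = 1/2
P2 indiff ⇒ p·1+(1-p)·2 = p·6+(1-p)·1 ⇒ p(-5) = (1-p)(-1) ⇒ p = 1/6

(p,q) = (1/6, 1/2)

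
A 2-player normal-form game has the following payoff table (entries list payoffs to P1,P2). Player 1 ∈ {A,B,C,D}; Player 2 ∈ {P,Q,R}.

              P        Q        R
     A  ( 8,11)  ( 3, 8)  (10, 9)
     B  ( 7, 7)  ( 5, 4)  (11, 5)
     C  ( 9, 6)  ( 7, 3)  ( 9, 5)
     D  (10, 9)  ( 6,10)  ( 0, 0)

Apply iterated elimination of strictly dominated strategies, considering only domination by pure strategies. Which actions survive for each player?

Remaining: P1:{C,D} P2:{P,Q}

P2 drop R (P beats it: A:11>9 B:7>5 C:6>5 D:9>0)
P1 drop A (C beats it: P:9>8 Q:7>3)
P1 drop B (C beats it: P:9>7 Q:7>5)
P1→{C,D} P2→{P,Q}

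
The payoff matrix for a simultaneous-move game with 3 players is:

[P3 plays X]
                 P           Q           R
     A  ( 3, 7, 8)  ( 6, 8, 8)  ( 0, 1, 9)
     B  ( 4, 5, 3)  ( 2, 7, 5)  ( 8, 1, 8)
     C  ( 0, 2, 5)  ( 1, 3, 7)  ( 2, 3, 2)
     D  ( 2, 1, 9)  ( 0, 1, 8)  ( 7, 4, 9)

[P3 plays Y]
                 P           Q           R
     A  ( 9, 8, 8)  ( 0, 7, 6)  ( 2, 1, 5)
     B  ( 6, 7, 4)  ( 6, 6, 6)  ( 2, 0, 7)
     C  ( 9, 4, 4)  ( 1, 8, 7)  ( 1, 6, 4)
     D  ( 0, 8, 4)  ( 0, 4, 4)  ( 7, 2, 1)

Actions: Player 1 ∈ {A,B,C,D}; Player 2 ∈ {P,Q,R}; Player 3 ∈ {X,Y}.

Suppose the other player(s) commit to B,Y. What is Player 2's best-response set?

u_2(P vs B,Y) = 7
u_2(Q vs B,Y) = 6
u_2(R vs B,Y) = 0
max payoff 7 at {P}

P2 best: {P}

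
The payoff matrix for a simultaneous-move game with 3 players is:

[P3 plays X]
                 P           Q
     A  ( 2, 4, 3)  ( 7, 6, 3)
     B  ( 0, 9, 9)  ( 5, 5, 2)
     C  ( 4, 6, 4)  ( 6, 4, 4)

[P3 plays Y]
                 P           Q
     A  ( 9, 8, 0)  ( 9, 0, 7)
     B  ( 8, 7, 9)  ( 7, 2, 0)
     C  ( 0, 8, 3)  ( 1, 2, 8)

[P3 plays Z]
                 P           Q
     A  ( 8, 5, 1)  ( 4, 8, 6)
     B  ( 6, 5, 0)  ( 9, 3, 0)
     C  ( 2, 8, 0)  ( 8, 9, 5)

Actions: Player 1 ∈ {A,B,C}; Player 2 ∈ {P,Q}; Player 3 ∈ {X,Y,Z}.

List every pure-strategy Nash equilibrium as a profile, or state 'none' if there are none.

Nash profiles: (C,P,X)

(A,P,X): not NE [P1→C gives 4>2; P2→Q gives 6>4]
(A,P,Y): not NE [P3→X gives 3>0]
(A,P,Z): not NE [P2→Q gives 8>5; P3→X gives 3>1]
(A,Q,X): not NE [P3→Y gives 7>3]
(A,Q,Y): not NE [P2→P gives 8>0]
(A,Q,Z): not NE [P1→B gives 9>4; P3→Y gives 7>6]
(B,P,X): not NE [P1→C gives 4>0]
(B,P,Y): not NE [P1→A gives 9>8]
(B,P,Z): not NE [P1→A gives 8>6; P3→Y gives 9>0]
(B,Q,X): not NE [P1→A gives 7>5; P2→P gives 9>5]
(B,Q,Y): not NE [P1→A gives 9>7; P2→P gives 7>2; P3→X gives 2>0]
(B,Q,Z): not NE [P2→P gives 5>3; P3→X gives 2>0]
(C,P,X): NE
(C,P,Y): not NE [P1→A gives 9>0; P3→X gives 4>3]
(C,P,Z): not NE [P1→A gives 8>2; P2→Q gives 9>8; P3→X gives 4>0]
(C,Q,X): not NE [P1→A gives 7>6; P2→P gives 6>4; P3→Y gives 8>4]
(C,Q,Y): not NE [P1→A gives 9>1; P2→P gives 8>2]
(C,Q,Z): not NE [P1→B gives 9>8; P3→Y gives 8>5]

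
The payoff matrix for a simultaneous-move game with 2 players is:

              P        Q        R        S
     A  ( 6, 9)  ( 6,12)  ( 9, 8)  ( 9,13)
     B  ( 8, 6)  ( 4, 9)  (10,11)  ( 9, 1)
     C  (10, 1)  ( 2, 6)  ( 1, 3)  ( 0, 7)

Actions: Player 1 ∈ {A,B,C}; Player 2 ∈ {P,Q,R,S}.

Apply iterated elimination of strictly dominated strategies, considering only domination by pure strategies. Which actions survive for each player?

Survivors P1:{A,B} P2:{Q,R,S}

P2 drop P (Q beats it: A:12>9 B:9>6 C:6>1)
P1 drop C (A beats it: Q:6>2 R:9>1 S:9>0)
P1→{A,B} P2→{Q,R,S}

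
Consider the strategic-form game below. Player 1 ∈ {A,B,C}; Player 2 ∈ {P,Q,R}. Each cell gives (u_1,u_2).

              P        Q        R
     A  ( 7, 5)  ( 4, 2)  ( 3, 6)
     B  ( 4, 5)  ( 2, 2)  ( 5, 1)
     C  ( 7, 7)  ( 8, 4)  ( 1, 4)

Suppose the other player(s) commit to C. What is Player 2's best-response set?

argmax u_2 = {P}

u_2(P vs C) = 7
u_2(Q vs C) = 4
u_2(R vs C) = 4
max payoff 7 at {P}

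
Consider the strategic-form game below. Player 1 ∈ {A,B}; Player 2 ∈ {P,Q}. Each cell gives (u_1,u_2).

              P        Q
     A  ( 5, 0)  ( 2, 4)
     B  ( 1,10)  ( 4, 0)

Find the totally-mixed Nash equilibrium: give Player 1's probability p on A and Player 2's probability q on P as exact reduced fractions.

P1 mixes 5/7 on A; P2 mixes 1/3 on P

P1 indiff ⇒ q·5+(1-q)·2 = q·1+(1-q)·4 ⇒ q(4) = (1-q)(2) ⇒ q = 1/3
P2 indiff ⇒ p·0+(1-p)·10 = p·4+(1-p)·0 ⇒ p(-4) = (1-p)(-10) ⇒ p = 5/7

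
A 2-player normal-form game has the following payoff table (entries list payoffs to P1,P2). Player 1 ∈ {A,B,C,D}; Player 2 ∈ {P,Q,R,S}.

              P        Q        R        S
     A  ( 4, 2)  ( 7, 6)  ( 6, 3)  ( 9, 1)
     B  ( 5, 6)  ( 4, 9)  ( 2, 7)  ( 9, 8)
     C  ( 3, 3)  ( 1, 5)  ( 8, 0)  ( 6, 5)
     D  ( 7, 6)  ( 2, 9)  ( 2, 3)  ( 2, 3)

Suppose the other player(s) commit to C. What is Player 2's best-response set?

u_2(P vs C) = 3
u_2(Q vs C) = 5
u_2(R vs C) = 0
u_2(S vs C) = 5
max payoff 5 at {Q,S}

P2 best: {Q,S}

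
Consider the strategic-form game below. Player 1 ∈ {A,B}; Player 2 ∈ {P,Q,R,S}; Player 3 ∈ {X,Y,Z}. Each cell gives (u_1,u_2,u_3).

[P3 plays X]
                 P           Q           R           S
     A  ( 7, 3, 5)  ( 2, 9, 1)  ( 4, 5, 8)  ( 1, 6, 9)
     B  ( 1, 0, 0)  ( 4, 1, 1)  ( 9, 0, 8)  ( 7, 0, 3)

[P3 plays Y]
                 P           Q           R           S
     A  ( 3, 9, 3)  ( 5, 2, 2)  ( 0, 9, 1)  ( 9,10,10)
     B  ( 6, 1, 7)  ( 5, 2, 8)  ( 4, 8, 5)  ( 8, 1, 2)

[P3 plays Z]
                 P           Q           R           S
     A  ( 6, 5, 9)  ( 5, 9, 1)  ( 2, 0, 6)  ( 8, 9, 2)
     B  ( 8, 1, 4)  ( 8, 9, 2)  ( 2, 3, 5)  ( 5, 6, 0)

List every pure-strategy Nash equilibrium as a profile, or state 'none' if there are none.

Nash profiles: (A,S,Y)

(A,P,X): not NE [P2→Q gives 9>3; P3→Z gives 9>5]
(A,P,Y): not NE [P1→B gives 6>3; P2→S gives 10>9; P3→Z gives 9>3]
(A,P,Z): not NE [P1→B gives 8>6; P2→S gives 9>5]
(A,Q,X): not NE [P1→B gives 4>2; P3→Y gives 2>1]
(A,Q,Y): not NE [P2→S gives 10>2]
(A,Q,Z): not NE [P1→B gives 8>5; P3→Y gives 2>1]
(A,R,X): not NE [P1→B gives 9>4; P2→Q gives 9>5]
(A,R,Y): not NE [P1→B gives 4>0; P2→S gives 10>9; P3→X gives 8>1]
(A,R,Z): not NE [P2→S gives 9>0; P3→X gives 8>6]
(A,S,X): not NE [P1→B gives 7>1; P2→Q gives 9>6; P3→Y gives 10>9]
(A,S,Y): NE
(A,S,Z): not NE [P3→Y gives 10>2]
(B,P,X): not NE [P1→A gives 7>1; P2→Q gives 1>0; P3→Y gives 7>0]
(B,P,Y): not NE [P2→R gives 8>1]
(B,P,Z): not NE [P2→Q gives 9>1; P3→Y gives 7>4]
(B,Q,X): not NE [P3→Y gives 8>1]
(B,Q,Y): not NE [P2→R gives 8>2]
(B,Q,Z): not NE [P3→Y gives 8>2]
(B,R,X): not NE [P2→Q gives 1>0]
(B,R,Y): not NE [P3→X gives 8>5]
(B,R,Z): not NE [P2→Q gives 9>3; P3→X gives 8>5]
(B,S,X): not NE [P2→Q gives 1>0]
(B,S,Y): not NE [P1→A gives 9>8; P2→R gives 8>1; P3→X gives 3>2]
(B,S,Z): not NE [P1→A gives 8>5; P2→Q gives 9>6; P3→X gives 3>0]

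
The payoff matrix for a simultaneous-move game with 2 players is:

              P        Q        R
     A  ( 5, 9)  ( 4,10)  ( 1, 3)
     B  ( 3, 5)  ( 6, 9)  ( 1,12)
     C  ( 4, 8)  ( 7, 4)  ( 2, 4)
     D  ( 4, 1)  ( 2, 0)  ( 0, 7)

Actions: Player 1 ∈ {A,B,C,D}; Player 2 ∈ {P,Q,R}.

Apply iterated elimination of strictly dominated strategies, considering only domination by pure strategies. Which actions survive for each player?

P1 drop B (C beats it: P:4>3 Q:7>6 R:2>1)
P1 drop D (A beats it: P:5>4 Q:4>2 R:1>0)
P2 drop R (P beats it: A:9>3 C:8>4)
P1→{A,C} P2→{P,Q}

Remaining: P1:{A,C} P2:{P,Q}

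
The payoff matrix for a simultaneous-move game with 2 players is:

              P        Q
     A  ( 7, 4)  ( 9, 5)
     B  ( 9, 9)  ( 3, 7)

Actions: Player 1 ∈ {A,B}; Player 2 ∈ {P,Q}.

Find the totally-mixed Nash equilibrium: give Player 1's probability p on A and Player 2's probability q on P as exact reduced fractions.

P1 indiff ⇒ q·7+(1-q)·9 = q·9+(1-q)·3 ⇒ q(-2) = (1-q)(-6) ⇒ q = 3/4
P2 indiff ⇒ p·4+(1-p)·9 = p·5+(1-p)·7 ⇒ p(-1) = (1-p)(-2) ⇒ p = 2/3

p=2/3, q=3/4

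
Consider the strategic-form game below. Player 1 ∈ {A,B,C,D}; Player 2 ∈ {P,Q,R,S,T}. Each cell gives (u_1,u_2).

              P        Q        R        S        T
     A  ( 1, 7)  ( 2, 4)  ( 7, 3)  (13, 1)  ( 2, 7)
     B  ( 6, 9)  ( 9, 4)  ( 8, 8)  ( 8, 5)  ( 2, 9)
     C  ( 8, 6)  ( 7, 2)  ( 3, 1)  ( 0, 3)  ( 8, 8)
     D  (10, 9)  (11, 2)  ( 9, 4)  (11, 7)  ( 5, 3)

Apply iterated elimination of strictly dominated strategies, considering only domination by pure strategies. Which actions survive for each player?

Survivors P1:{C,D} P2:{P,T}

P1 drop B (D beats it: P:10>6 Q:11>9 R:9>8 S:11>8 T:5>2)
P2 drop Q (P beats it: A:7>4 C:6>2 D:9>2)
P2 drop R (P beats it: A:7>3 C:6>1 D:9>4)
P2 drop S (P beats it: A:7>1 C:6>3 D:9>7)
P1 drop A (C beats it: P:8>1 T:8>2)
P1→{C,D} P2→{P,T}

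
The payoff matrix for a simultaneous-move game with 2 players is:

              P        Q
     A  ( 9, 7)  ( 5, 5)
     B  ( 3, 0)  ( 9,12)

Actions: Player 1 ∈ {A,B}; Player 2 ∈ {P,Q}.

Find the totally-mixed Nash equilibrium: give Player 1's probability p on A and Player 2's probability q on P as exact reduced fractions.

p=6/7, q=2/5

P1 indiff ⇒ q·9+(1-q)·5 = q·3+(1-q)·9 ⇒ q(6) = (1-q)(4) ⇒ q = 2/5
P2 indiff ⇒ p·7+(1-p)·0 = p·5+(1-p)·12 ⇒ p(2) = (1-p)(12) ⇒ p = 6/7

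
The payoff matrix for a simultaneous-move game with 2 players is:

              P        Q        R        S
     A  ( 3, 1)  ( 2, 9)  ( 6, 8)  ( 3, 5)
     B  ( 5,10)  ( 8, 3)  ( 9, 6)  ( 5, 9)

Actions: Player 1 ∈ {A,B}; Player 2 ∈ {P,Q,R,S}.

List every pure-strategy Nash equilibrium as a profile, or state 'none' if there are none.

(A,P): not NE [P1→B gives 5>3; P2→Q gives 9>1]
(A,Q): not NE [P1→B gives 8>2]
(A,R): not NE [P1→B gives 9>6; P2→Q gives 9>8]
(A,S): not NE [P1→B gives 5>3; P2→Q gives 9>5]
(B,P): NE
(B,Q): not NE [P2→P gives 10>3]
(B,R): not NE [P2→P gives 10>6]
(B,S): not NE [P2→P gives 10>9]

PSNE = {(B,P)}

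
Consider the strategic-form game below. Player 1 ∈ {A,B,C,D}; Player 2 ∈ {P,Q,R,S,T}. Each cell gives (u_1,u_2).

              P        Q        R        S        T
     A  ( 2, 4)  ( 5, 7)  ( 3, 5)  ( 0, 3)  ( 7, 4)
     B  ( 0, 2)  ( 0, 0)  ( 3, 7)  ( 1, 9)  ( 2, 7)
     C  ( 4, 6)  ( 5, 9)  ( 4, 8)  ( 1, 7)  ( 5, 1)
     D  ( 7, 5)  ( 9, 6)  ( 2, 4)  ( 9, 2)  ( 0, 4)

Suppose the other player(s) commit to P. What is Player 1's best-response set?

u_1(A vs P) = 2
u_1(B vs P) = 0
u_1(C vs P) = 4
u_1(D vs P) = 7
max payoff 7 at {D}

argmax u_1 = {D}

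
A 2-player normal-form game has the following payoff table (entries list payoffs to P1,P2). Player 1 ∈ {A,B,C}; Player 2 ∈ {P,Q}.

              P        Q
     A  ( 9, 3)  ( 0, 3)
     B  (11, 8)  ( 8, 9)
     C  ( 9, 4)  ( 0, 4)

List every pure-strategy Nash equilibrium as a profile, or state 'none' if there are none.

Nash profiles: (B,Q)

(A,P): not NE [P1→B gives 11>9]
(A,Q): not NE [P1→B gives 8>0]
(B,P): not NE [P2→Q gives 9>8]
(B,Q): NE
(C,P): not NE [P1→B gives 11>9]
(C,Q): not NE [P1→B gives 8>0]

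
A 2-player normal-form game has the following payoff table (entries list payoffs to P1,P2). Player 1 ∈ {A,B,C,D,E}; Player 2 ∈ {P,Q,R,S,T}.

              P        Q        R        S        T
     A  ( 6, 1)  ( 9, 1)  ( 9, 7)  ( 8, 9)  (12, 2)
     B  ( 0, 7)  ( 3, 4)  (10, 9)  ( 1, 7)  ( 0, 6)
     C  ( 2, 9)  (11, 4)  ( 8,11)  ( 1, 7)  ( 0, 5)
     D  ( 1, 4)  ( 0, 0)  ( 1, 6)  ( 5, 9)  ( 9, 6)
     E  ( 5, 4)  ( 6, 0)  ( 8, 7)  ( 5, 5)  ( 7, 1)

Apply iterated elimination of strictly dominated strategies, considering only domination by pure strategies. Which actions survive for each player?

P1 drop D (A beats it: P:6>1 Q:9>0 R:9>1 S:8>5 T:12>9)
P1 drop E (A beats it: P:6>5 Q:9>6 R:9>8 S:8>5 T:12>7)
P2 drop P (R beats it: A:7>1 B:9>7 C:11>9)
P2 drop Q (R beats it: A:7>1 B:9>4 C:11>4)
P1 drop C (A beats it: R:9>8 S:8>1 T:12>0)
P2 drop T (R beats it: A:7>2 B:9>6)
P1→{A,B} P2→{R,S}

IESDS → P1:{A,B} P2:{R,S}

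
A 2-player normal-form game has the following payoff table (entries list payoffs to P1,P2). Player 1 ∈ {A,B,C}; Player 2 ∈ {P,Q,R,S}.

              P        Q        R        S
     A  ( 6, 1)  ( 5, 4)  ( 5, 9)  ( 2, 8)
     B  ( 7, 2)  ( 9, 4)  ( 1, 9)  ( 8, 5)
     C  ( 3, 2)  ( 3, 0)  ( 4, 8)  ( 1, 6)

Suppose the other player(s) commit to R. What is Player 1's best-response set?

u_1(A vs R) = 5
u_1(B vs R) = 1
u_1(C vs R) = 4
max payoff 5 at {A}

P1 best: {A}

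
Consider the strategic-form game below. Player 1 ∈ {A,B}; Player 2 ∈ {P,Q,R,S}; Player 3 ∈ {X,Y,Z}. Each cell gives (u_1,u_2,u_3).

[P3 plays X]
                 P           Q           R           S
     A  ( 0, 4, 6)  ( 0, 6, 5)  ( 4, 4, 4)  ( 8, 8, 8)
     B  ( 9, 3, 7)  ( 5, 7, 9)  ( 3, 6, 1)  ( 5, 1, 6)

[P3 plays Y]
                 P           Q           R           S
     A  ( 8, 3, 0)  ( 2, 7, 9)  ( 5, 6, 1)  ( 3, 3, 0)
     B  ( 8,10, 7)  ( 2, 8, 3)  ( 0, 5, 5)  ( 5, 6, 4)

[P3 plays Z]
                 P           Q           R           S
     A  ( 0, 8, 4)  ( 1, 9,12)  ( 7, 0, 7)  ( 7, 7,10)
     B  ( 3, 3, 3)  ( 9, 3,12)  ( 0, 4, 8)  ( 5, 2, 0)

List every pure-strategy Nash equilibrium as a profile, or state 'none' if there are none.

(A,P,X): not NE [P1→B gives 9>0; P2→S gives 8>4]
(A,P,Y): not NE [P2→Q gives 7>3; P3→X gives 6>0]
(A,P,Z): not NE [P1→B gives 3>0; P2→Q gives 9>8; P3→X gives 6>4]
(A,Q,X): not NE [P1→B gives 5>0; P2→S gives 8>6; P3→Z gives 12>5]
(A,Q,Y): not NE [P3→Z gives 12>9]
(A,Q,Z): not NE [P1→B gives 9>1]
(A,R,X): not NE [P2→S gives 8>4; P3→Z gives 7>4]
(A,R,Y): not NE [P2→Q gives 7>6; P3→Z gives 7>1]
(A,R,Z): not NE [P2→Q gives 9>0]
(A,S,X): not NE [P3→Z gives 10>8]
(A,S,Y): not NE [P1→B gives 5>3; P2→Q gives 7>3; P3→Z gives 10>0]
(A,S,Z): not NE [P2→Q gives 9>7]
(B,P,X): not NE [P2→Q gives 7>3]
(B,P,Y): NE
(B,P,Z): not NE [P2→R gives 4>3; P3→Y gives 7>3]
(B,Q,X): not NE [P3→Z gives 12>9]
(B,Q,Y): not NE [P2→P gives 10>8; P3→Z gives 12>3]
(B,Q,Z): not NE [P2→R gives 4>3]
(B,R,X): not NE [P1→A gives 4>3; P2→Q gives 7>6; P3→Z gives 8>1]
(B,R,Y): not NE [P1→A gives 5>0; P2→P gives 10>5; P3→Z gives 8>5]
(B,R,Z): not NE [P1→A gives 7>0]
(B,S,X): not NE [P1→A gives 8>5; P2→Q gives 7>1]
(B,S,Y): not NE [P2→P gives 10>6; P3→X gives 6>4]
(B,S,Z): not NE [P1→A gives 7>5; P2→R gives 4>2; P3→X gives 6>0]

Nash profiles: (B,P,Y)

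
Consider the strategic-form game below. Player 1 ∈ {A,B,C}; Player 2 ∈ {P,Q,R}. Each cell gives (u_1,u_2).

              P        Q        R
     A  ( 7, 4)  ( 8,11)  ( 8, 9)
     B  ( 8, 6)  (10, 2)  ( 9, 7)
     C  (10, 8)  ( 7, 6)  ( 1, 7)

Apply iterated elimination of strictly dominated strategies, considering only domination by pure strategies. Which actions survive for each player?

P1 drop A (B beats it: P:8>7 Q:10>8 R:9>8)
P2 drop Q (P beats it: B:6>2 C:8>6)
P1→{B,C} P2→{P,R}

Remaining: P1:{B,C} P2:{P,R}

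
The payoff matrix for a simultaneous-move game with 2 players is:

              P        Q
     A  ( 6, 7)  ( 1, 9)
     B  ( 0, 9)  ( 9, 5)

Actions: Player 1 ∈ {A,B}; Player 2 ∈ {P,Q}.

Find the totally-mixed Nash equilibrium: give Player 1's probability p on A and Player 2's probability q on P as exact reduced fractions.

P1 indiff ⇒ q·6+(1-q)·1 = q·0+(1-q)·9 ⇒ q(6) = (1-q)(8) ⇒ q = 4/7
P2 indiff ⇒ p·7+(1-p)·9 = p·9+(1-p)·5 ⇒ p(-2) = (1-p)(-4) ⇒ p = 2/3

(p,q) = (2/3, 4/7)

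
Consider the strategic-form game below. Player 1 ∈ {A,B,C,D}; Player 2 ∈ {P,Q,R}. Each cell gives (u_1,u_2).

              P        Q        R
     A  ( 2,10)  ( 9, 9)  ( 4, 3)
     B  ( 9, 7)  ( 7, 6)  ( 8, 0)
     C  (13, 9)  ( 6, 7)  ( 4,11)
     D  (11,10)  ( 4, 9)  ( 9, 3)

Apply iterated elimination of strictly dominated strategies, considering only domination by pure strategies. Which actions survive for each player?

Remaining: P1:{C,D} P2:{P,R}

P2 drop Q (P beats it: A:10>9 B:7>6 C:9>7 D:10>9)
P1 drop A (B beats it: P:9>2 R:8>4)
P1 drop B (D beats it: P:11>9 R:9>8)
P1→{C,D} P2→{P,R}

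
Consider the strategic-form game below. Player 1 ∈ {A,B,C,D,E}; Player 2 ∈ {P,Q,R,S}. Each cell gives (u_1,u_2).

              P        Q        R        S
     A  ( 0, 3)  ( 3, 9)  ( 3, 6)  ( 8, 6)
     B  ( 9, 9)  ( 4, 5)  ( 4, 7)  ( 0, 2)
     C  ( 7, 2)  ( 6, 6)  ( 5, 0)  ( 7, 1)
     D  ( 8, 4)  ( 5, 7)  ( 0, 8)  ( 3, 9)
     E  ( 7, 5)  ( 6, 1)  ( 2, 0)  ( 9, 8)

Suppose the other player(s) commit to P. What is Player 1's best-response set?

u_1(A vs P) = 0
u_1(B vs P) = 9
u_1(C vs P) = 7
u_1(D vs P) = 8
u_1(E vs P) = 7
max payoff 9 at {B}

BR_1 = {B}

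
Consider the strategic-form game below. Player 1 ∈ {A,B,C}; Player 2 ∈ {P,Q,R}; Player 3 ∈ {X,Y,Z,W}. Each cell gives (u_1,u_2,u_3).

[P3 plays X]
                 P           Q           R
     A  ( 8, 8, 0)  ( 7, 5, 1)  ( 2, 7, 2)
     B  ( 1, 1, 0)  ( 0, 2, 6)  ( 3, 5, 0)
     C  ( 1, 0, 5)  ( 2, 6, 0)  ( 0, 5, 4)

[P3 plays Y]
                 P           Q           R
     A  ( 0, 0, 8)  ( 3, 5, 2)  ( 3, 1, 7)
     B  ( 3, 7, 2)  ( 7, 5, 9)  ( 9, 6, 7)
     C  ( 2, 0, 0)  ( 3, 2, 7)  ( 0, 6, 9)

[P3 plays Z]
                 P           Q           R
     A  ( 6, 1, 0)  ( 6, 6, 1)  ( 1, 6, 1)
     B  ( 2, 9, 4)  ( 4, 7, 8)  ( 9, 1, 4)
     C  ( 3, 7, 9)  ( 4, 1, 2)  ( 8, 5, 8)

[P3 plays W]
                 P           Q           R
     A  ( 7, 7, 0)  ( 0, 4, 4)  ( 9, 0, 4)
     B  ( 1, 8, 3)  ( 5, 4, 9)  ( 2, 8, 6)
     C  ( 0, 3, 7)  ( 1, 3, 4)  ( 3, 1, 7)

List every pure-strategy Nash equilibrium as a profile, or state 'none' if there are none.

(A,P,X): not NE [P3→Y gives 8>0]
(A,P,Y): not NE [P1→B gives 3>0; P2→Q gives 5>0]
(A,P,Z): not NE [P2→R gives 6>1; P3→Y gives 8>0]
(A,P,W): not NE [P3→Y gives 8>0]
(A,Q,X): not NE [P2→P gives 8>5; P3→W gives 4>1]
(A,Q,Y): not NE [P1→B gives 7>3; P3→W gives 4>2]
(A,Q,Z): not NE [P3→W gives 4>1]
(A,Q,W): not NE [P1→B gives 5>0; P2→P gives 7>4]
(A,R,X): not NE [P1→B gives 3>2; P2→P gives 8>7; P3→Y gives 7>2]
(A,R,Y): not NE [P1→B gives 9>3; P2→Q gives 5>1]
(A,R,Z): not NE [P1→B gives 9>1; P3→Y gives 7>1]
(A,R,W): not NE [P2→P gives 7>0; P3→Y gives 7>4]
(B,P,X): not NE [P1→A gives 8>1; P2→R gives 5>1; P3→Z gives 4>0]
(B,P,Y): not NE [P3→Z gives 4>2]
(B,P,Z): not NE [P1→A gives 6>2]
(B,P,W): not NE [P1→A gives 7>1; P3→Z gives 4>3]
(B,Q,X): not NE [P1→A gives 7>0; P2→R gives 5>2; P3→W gives 9>6]
(B,Q,Y): not NE [P2→P gives 7>5]
(B,Q,Z): not NE [P1→A gives 6>4; P2→P gives 9>7; P3→W gives 9>8]
(B,Q,W): not NE [P2→R gives 8>4]
(B,R,X): not NE [P3→Y gives 7>0]
(B,R,Y): not NE [P2→P gives 7>6]
(B,R,Z): not NE [P2→P gives 9>1; P3→Y gives 7>4]
(B,R,W): not NE [P1→A gives 9>2; P3→Y gives 7>6]
(C,P,X): not NE [P1→A gives 8>1; P2→Q gives 6>0; P3→Z gives 9>5]
(C,P,Y): not NE [P1→B gives 3>2; P2→R gives 6>0; P3→Z gives 9>0]
(C,P,Z): not NE [P1→A gives 6>3]
(C,P,W): not NE [P1→A gives 7>0; P3→Z gives 9>7]
(C,Q,X): not NE [P1→A gives 7>2; P3→Y gives 7>0]
(C,Q,Y): not NE [P1→B gives 7>3; P2→R gives 6>2]
(C,Q,Z): not NE [P1→A gives 6>4; P2→P gives 7>1; P3→Y gives 7>2]
(C,Q,W): not NE [P1→B gives 5>1; P3→Y gives 7>4]
(C,R,X): not NE [P1→B gives 3>0; P2→Q gives 6>5; P3→Y gives 9>4]
(C,R,Y): not NE [P1→B gives 9>0]
(C,R,Z): not NE [P1→B gives 9>8; P2→P gives 7>5; P3→Y gives 9>8]
(C,R,W): not NE [P1→A gives 9>3; P2→Q gives 3>1; P3→Y gives 9>7]

No pure NE.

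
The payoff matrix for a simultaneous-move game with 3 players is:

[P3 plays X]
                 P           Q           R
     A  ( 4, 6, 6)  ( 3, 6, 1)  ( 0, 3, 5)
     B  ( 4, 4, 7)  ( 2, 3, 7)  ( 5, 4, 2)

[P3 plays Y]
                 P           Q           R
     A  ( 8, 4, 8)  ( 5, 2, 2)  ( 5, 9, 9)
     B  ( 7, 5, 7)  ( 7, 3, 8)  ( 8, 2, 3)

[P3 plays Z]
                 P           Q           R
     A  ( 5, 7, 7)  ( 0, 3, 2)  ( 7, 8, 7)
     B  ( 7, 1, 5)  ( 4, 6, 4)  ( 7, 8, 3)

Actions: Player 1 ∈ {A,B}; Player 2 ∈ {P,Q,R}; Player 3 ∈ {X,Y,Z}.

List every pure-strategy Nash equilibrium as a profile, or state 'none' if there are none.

NE set: (B,P,X), (B,R,Z)

(A,P,X): not NE [P3→Y gives 8>6]
(A,P,Y): not NE [P2→R gives 9>4]
(A,P,Z): not NE [P1→B gives 7>5; P2→R gives 8>7; P3→Y gives 8>7]
(A,Q,X): not NE [P3→Z gives 2>1]
(A,Q,Y): not NE [P1→B gives 7>5; P2→R gives 9>2]
(A,Q,Z): not NE [P1→B gives 4>0; P2→R gives 8>3]
(A,R,X): not NE [P1→B gives 5>0; P2→Q gives 6>3; P3→Y gives 9>5]
(A,R,Y): not NE [P1→B gives 8>5]
(A,R,Z): not NE [P3→Y gives 9>7]
(B,P,X): NE
(B,P,Y): not NE [P1→A gives 8>7]
(B,P,Z): not NE [P2→R gives 8>1; P3→Y gives 7>5]
(B,Q,X): not NE [P1→A gives 3>2; P2→R gives 4>3; P3→Y gives 8>7]
(B,Q,Y): not NE [P2→P gives 5>3]
(B,Q,Z): not NE [P2→R gives 8>6; P3→Y gives 8>4]
(B,R,X): not NE [P3→Z gives 3>2]
(B,R,Y): not NE [P2→P gives 5>2]
(B,R,Z): NE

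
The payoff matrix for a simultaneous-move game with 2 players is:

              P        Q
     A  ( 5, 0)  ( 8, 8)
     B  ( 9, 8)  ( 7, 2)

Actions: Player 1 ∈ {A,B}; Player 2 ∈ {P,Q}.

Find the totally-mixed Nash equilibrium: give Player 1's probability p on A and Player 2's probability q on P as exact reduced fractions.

P1 mixes 3/7 on A; P2 mixes 1/5 on P

P1 indiff ⇒ q·5+(1-q)·8 = q·9+(1-q)·7 ⇒ q(-4) = (1-q)(-1) ⇒ q = 1/5
P2 indiff ⇒ p·0+(1-p)·8 = p·8+(1-p)·2 ⇒ p(-8) = (1-p)(-6) ⇒ p = 3/7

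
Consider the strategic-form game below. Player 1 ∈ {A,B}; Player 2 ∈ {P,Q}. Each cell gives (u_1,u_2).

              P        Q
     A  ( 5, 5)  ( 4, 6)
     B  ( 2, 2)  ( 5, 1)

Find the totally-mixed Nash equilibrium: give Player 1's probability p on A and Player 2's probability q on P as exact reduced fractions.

P1 mixes 1/2 on A; P2 mixes 1/4 on P

P1 indiff ⇒ q·5+(1-q)·4 = q·2+(1-q)·5 ⇒ q(3) = (1-q)(1) ⇒ q = 1/4
P2 indiff ⇒ p·5+(1-p)·2 = p·6+(1-p)·1 ⇒ p(-1) = (1-p)(-1) ⇒ p = 1/2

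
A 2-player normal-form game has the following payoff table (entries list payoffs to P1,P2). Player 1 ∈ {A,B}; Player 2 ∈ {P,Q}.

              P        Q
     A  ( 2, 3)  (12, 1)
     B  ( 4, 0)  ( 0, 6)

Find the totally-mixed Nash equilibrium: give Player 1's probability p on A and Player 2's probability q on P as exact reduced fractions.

(p,q) = (3/4, 6/7)

P1 indiff ⇒ q·2+(1-q)·12 = q·4+(1-q)·0 ⇒ q(-2) = (1-q)(-12) ⇒ q = 6/7
P2 indiff ⇒ p·3+(1-p)·0 = p·1+(1-p)·6 ⇒ p(2) = (1-p)(6) ⇒ p = 3/4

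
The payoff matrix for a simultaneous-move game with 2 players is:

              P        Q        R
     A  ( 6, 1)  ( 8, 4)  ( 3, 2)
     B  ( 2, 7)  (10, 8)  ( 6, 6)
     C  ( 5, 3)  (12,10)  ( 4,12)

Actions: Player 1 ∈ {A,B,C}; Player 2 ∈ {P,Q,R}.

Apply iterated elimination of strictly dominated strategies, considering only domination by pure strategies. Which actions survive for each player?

Survivors P1:{B,C} P2:{Q,R}

P2 drop P (Q beats it: A:4>1 B:8>7 C:10>3)
P1 drop A (B beats it: Q:10>8 R:6>3)
P1→{B,C} P2→{Q,R}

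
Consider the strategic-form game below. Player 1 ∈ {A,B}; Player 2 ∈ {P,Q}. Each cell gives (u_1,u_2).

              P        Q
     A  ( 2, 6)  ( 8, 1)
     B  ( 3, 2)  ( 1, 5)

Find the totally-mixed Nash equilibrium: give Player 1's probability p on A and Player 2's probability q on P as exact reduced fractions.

P1 indiff ⇒ q·2+(1-q)·8 = q·3+(1-q)·1 ⇒ q(-1) = (1-q)(-7) ⇒ q = 7/8
P2 indiff ⇒ p·6+(1-p)·2 = p·1+(1-p)·5 ⇒ p(5) = (1-p)(3) ⇒ p = 3/8

P1 mixes 3/8 on A; P2 mixes 7/8 on P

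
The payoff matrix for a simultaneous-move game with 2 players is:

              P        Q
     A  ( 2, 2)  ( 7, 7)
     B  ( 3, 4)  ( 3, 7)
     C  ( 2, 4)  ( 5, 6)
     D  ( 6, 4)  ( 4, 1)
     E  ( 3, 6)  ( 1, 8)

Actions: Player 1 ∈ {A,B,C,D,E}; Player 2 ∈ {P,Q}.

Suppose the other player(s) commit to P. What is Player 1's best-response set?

u_1(A vs P) = 2
u_1(B vs P) = 3
u_1(C vs P) = 2
u_1(D vs P) = 6
u_1(E vs P) = 3
max payoff 6 at {D}

argmax u_1 = {D}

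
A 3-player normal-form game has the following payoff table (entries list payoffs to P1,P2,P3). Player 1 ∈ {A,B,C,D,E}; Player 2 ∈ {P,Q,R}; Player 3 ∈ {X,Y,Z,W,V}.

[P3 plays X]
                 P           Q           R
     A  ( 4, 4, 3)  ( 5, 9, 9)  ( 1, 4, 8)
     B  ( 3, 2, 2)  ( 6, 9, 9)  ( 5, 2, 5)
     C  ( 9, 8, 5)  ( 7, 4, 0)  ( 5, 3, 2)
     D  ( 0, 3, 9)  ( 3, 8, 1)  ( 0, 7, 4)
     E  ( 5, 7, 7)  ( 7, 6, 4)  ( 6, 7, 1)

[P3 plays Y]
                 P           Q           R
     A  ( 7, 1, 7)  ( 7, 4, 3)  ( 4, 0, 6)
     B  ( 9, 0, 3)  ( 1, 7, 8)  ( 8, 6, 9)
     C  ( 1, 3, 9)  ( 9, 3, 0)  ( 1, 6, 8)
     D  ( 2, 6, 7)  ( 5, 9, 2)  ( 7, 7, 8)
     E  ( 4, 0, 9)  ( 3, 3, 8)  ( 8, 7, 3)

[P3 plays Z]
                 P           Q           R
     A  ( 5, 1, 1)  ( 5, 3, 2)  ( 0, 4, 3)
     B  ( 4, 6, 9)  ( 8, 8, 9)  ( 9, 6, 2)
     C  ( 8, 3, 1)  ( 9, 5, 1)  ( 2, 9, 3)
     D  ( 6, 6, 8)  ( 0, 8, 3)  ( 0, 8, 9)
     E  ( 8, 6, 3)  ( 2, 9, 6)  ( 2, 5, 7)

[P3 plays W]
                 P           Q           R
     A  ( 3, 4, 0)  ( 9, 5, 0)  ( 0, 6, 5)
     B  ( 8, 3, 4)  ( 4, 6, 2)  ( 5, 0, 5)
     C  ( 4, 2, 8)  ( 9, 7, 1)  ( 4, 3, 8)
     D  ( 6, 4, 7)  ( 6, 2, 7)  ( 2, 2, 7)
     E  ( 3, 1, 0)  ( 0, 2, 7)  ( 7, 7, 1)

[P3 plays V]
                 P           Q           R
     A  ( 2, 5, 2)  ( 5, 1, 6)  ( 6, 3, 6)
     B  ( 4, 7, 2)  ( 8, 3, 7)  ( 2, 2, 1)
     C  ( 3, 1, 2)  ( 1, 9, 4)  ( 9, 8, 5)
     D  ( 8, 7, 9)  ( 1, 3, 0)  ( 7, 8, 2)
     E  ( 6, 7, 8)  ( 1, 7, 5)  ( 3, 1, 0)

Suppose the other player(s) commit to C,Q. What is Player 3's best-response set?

u_3(X vs C,Q) = 0
u_3(Y vs C,Q) = 0
u_3(Z vs C,Q) = 1
u_3(W vs C,Q) = 1
u_3(V vs C,Q) = 4
max payoff 4 at {V}

P3 best: {V}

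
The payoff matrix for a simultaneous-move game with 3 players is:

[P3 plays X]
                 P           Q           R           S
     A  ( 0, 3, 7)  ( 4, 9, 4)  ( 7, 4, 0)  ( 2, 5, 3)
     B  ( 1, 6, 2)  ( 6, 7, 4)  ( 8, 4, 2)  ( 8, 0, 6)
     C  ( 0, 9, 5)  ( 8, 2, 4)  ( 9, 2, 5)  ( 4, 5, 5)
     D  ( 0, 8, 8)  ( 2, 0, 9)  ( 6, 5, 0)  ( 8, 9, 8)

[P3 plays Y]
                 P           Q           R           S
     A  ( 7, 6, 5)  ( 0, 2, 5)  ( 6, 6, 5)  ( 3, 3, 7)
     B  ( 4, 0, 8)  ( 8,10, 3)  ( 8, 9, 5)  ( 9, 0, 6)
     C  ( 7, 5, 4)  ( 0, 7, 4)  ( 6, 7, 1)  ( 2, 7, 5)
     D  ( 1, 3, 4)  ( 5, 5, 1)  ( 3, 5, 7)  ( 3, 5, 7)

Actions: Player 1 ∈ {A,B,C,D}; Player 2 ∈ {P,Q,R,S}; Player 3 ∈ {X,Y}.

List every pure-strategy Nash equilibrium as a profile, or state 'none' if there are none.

PSNE = {(D,S,X)}

(A,P,X): not NE [P1→B gives 1>0; P2→Q gives 9>3]
(A,P,Y): not NE [P3→X gives 7>5]
(A,Q,X): not NE [P1→C gives 8>4; P3→Y gives 5>4]
(A,Q,Y): not NE [P1→B gives 8>0; P2→R gives 6>2]
(A,R,X): not NE [P1→C gives 9>7; P2→Q gives 9>4; P3→Y gives 5>0]
(A,R,Y): not NE [P1→B gives 8>6]
(A,S,X): not NE [P1→D gives 8>2; P2→Q gives 9>5; P3→Y gives 7>3]
(A,S,Y): not NE [P1→B gives 9>3; P2→R gives 6>3]
(B,P,X): not NE [P2→Q gives 7>6; P3→Y gives 8>2]
(B,P,Y): not NE [P1→C gives 7>4; P2→Q gives 10>0]
(B,Q,X): not NE [P1→C gives 8>6]
(B,Q,Y): not NE [P3→X gives 4>3]
(B,R,X): not NE [P1→C gives 9>8; P2→Q gives 7>4; P3→Y gives 5>2]
(B,R,Y): not NE [P2→Q gives 10>9]
(B,S,X): not NE [P2→Q gives 7>0]
(B,S,Y): not NE [P2→Q gives 10>0]
(C,P,X): not NE [P1→B gives 1>0]
(C,P,Y): not NE [P2→S gives 7>5; P3→X gives 5>4]
(C,Q,X): not NE [P2→P gives 9>2]
(C,Q,Y): not NE [P1→B gives 8>0]
(C,R,X): not NE [P2→P gives 9>2]
(C,R,Y): not NE [P1→B gives 8>6; P3→X gives 5>1]
(C,S,X): not NE [P1→D gives 8>4; P2→P gives 9>5]
(C,S,Y): not NE [P1→B gives 9>2]
(D,P,X): not NE [P1→B gives 1>0; P2→S gives 9>8]
(D,P,Y): not NE [P1→C gives 7>1; P2→S gives 5>3; P3→X gives 8>4]
(D,Q,X): not NE [P1→C gives 8>2; P2→S gives 9>0]
(D,Q,Y): not NE [P1→B gives 8>5; P3→X gives 9>1]
(D,R,X): not NE [P1→C gives 9>6; P2→S gives 9>5; P3→Y gives 7>0]
(D,R,Y): not NE [P1→B gives 8>3]
(D,S,X): NE
(D,S,Y): not NE [P1→B gives 9>3; P3→X gives 8>7]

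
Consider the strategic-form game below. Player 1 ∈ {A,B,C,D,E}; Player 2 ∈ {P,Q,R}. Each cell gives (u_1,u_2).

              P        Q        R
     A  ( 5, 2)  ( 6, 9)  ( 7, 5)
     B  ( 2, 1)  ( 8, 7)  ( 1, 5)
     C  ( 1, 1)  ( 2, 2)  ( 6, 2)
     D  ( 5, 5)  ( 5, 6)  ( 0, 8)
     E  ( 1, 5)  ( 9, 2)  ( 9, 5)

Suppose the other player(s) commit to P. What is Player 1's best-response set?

BR_1 = {A,D}

u_1(A vs P) = 5
u_1(B vs P) = 2
u_1(C vs P) = 1
u_1(D vs P) = 5
u_1(E vs P) = 1
max payoff 5 at {A,D}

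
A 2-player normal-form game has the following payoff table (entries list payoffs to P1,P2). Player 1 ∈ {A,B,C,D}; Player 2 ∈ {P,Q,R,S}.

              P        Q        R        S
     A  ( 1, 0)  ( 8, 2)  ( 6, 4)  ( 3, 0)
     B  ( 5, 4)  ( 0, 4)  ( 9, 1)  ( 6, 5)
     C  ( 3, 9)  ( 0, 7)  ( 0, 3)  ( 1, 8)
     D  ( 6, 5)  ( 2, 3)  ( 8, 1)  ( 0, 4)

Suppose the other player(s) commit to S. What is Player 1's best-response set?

u_1(A vs S) = 3
u_1(B vs S) = 6
u_1(C vs S) = 1
u_1(D vs S) = 0
max payoff 6 at {B}

BR_1 = {B}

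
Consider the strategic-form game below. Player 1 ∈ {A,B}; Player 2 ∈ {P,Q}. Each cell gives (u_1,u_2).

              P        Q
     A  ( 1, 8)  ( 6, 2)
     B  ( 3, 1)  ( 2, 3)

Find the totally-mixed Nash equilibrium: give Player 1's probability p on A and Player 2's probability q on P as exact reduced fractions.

P1 indiff ⇒ q·1+(1-q)·6 = q·3+(1-q)·2 ⇒ q(-2) = (1-q)(-4) ⇒ q = 2/3
P2 indiff ⇒ p·8+(1-p)·1 = p·2+(1-p)·3 ⇒ p(6) = (1-p)(2) ⇒ p = 1/4

p=1/4, q=2/3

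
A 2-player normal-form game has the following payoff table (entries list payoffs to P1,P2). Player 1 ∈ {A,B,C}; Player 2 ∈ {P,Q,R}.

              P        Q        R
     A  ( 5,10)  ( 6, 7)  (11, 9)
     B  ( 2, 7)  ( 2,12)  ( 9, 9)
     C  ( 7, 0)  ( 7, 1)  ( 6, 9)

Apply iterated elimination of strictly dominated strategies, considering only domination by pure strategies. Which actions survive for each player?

Survivors P1:{A,C} P2:{P,R}

P1 drop B (A beats it: P:5>2 Q:6>2 R:11>9)
P2 drop Q (R beats it: A:9>7 C:9>1)
P1→{A,C} P2→{P,R}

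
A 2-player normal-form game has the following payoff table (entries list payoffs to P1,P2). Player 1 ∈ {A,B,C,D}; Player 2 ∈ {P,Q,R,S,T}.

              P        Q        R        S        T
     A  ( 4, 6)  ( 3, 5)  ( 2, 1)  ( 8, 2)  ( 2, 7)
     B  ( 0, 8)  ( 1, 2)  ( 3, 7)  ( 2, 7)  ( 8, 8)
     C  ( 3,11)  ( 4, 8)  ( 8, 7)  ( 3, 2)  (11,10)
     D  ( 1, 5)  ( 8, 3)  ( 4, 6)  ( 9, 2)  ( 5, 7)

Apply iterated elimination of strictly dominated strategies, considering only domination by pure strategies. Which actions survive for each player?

P1 drop B (C beats it: P:3>0 Q:4>1 R:8>3 S:3>2 T:11>8)
P2 drop Q (P beats it: A:6>5 C:11>8 D:5>3)
P2 drop R (T beats it: A:7>1 C:10>7 D:7>6)
P2 drop S (P beats it: A:6>2 C:11>2 D:5>2)
P1 drop D (C beats it: P:3>1 T:11>5)
P1→{A,C} P2→{P,T}

IESDS → P1:{A,C} P2:{P,T}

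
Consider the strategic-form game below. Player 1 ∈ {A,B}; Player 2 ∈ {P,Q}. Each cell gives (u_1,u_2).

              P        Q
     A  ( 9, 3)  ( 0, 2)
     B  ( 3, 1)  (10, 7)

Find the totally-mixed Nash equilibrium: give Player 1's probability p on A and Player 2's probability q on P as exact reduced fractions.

(p,q) = (6/7, 5/8)

P1 indiff ⇒ q·9+(1-q)·0 = q·3+(1-q)·10 ⇒ q(6) = (1-q)(10) ⇒ q = 5/8
P2 indiff ⇒ p·3+(1-p)·1 = p·2+(1-p)·7 ⇒ p(1) = (1-p)(6) ⇒ p = 6/7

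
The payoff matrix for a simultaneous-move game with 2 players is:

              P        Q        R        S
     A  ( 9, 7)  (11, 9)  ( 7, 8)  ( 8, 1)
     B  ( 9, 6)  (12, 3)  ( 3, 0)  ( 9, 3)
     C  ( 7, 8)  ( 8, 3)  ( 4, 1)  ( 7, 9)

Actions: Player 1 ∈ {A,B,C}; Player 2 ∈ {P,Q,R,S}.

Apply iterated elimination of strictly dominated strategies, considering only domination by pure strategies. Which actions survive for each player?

IESDS → P1:{A,B} P2:{P,Q}

P1 drop C (A beats it: P:9>7 Q:11>8 R:7>4 S:8>7)
P2 drop R (Q beats it: A:9>8 B:3>0)
P2 drop S (P beats it: A:7>1 B:6>3)
P1→{A,B} P2→{P,Q}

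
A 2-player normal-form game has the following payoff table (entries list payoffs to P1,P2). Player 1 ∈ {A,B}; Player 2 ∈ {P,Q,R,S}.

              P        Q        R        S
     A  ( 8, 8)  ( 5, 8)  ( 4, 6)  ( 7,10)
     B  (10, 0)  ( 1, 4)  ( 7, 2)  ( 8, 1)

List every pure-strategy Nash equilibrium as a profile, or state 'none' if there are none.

Equilibria: none

(A,P): not NE [P1→B gives 10>8; P2→S gives 10>8]
(A,Q): not NE [P2→S gives 10>8]
(A,R): not NE [P1→B gives 7>4; P2→S gives 10>6]
(A,S): not NE [P1→B gives 8>7]
(B,P): not NE [P2→Q gives 4>0]
(B,Q): not NE [P1→A gives 5>1]
(B,R): not NE [P2→Q gives 4>2]
(B,S): not NE [P2→Q gives 4>1]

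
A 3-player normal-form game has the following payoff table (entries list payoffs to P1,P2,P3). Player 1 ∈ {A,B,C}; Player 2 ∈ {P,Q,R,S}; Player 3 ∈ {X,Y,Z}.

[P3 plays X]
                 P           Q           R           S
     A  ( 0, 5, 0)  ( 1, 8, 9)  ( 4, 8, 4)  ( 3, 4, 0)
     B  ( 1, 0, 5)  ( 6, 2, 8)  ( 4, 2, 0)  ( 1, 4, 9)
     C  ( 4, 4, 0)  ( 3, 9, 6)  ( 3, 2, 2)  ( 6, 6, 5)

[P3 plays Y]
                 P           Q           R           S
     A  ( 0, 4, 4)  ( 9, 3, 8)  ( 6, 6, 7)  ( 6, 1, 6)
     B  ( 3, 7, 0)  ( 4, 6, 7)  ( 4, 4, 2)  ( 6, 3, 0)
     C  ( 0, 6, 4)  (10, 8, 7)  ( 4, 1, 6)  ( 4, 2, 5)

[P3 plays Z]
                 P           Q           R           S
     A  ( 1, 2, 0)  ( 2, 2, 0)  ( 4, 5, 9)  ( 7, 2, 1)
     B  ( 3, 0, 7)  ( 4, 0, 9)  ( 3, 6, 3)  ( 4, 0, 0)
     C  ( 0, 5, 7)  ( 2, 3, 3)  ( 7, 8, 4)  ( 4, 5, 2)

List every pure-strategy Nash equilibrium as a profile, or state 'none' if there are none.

Nash profiles: (C,Q,Y)

(A,P,X): not NE [P1→C gives 4>0; P2→R gives 8>5; P3→Y gives 4>0]
(A,P,Y): not NE [P1→B gives 3>0; P2→R gives 6>4]
(A,P,Z): not NE [P1→B gives 3>1; P2→R gives 5>2; P3→Y gives 4>0]
(A,Q,X): not NE [P1→B gives 6>1]
(A,Q,Y): not NE [P1→C gives 10>9; P2→R gives 6>3; P3→X gives 9>8]
(A,Q,Z): not NE [P1→B gives 4>2; P2→R gives 5>2; P3→X gives 9>0]
(A,R,X): not NE [P3→Z gives 9>4]
(A,R,Y): not NE [P3→Z gives 9>7]
(A,R,Z): not NE [P1→C gives 7>4]
(A,S,X): not NE [P1→C gives 6>3; P2→R gives 8>4; P3→Y gives 6>0]
(A,S,Y): not NE [P2→R gives 6>1]
(A,S,Z): not NE [P2→R gives 5>2; P3→Y gives 6>1]
(B,P,X): not NE [P1→C gives 4>1; P2→S gives 4>0; P3→Z gives 7>5]
(B,P,Y): not NE [P3→Z gives 7>0]
(B,P,Z): not NE [P2→R gives 6>0]
(B,Q,X): not NE [P2→S gives 4>2; P3→Z gives 9>8]
(B,Q,Y): not NE [P1→C gives 10>4; P2→P gives 7>6; P3→Z gives 9>7]
(B,Q,Z): not NE [P2→R gives 6>0]
(B,R,X): not NE [P2→S gives 4>2; P3→Z gives 3>0]
(B,R,Y): not NE [P1→A gives 6>4; P2→P gives 7>4; P3→Z gives 3>2]
(B,R,Z): not NE [P1→C gives 7>3]
(B,S,X): not NE [P1→C gives 6>1]
(B,S,Y): not NE [P2→P gives 7>3; P3→X gives 9>0]
(B,S,Z): not NE [P1→A gives 7>4; P2→R gives 6>0; P3→X gives 9>0]
(C,P,X): not NE [P2→Q gives 9>4; P3→Z gives 7>0]
(C,P,Y): not NE [P1→B gives 3>0; P2→Q gives 8>6; P3→Z gives 7>4]
(C,P,Z): not NE [P1→B gives 3>0; P2→R gives 8>5]
(C,Q,X): not NE [P1→B gives 6>3; P3→Y gives 7>6]
(C,Q,Y): NE
(C,Q,Z): not NE [P1→B gives 4>2; P2→R gives 8>3; P3→Y gives 7>3]
(C,R,X): not NE [P1→B gives 4>3; P2→Q gives 9>2; P3→Y gives 6>2]
(C,R,Y): not NE [P1→A gives 6>4; P2→Q gives 8>1]
(C,R,Z): not NE [P3→Y gives 6>4]
(C,S,X): not NE [P2→Q gives 9>6]
(C,S,Y): not NE [P1→B gives 6>4; P2→Q gives 8>2]
(C,S,Z): not NE [P1→A gives 7>4; P2→R gives 8>5; P3→Y gives 5>2]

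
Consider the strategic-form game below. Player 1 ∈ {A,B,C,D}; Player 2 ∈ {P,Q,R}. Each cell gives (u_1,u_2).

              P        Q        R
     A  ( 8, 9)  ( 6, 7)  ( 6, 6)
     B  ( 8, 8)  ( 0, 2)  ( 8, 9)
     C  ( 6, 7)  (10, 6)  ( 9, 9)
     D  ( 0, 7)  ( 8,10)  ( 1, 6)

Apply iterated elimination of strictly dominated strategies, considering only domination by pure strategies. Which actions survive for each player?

P1 drop D (C beats it: P:6>0 Q:10>8 R:9>1)
P2 drop Q (P beats it: A:9>7 B:8>2 C:7>6)
P1→{A,B,C} P2→{P,R}

Remaining: P1:{A,B,C} P2:{P,R}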